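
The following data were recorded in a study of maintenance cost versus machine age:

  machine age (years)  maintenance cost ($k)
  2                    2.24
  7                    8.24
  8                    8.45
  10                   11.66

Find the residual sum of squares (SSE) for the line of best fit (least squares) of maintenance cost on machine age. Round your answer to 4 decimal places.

n = 4, Σx = 27, Σy = 30.59, Σxy = 246.36, Σx² = 217, Σy² = 280.2733
Sxx = Σx² − (Σx)²/n = 217 − 182.25 = 34.75
Sxy = Σxy − (Σx)(Σy)/n = 246.36 − 206.4825 = 39.8775
Syy = Σy² − (Σy)²/n = 280.2733 − 233.937025 = 46.336275
b = Sxy/Sxx = 39.8775/34.75 = 1.147554
SSE = Syy − b·Sxy = 46.336275 − 1.147554·39.8775 = 0.574692

0.5747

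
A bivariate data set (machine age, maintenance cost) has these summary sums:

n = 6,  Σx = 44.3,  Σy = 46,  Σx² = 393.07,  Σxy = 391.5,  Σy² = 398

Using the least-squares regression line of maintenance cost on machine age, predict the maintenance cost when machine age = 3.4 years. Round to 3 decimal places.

4.536

Sxx = Σx² − (Σx)²/n = 393.07 − 327.081667 = 65.988333
Sxy = Σxy − (Σx)(Σy)/n = 391.5 − 339.633333 = 51.866667
b = Sxy/Sxx = 51.866667/65.988333 = 0.785998
a = ȳ − b·x̄ = 7.666667 − 0.785998·7.383333 = 1.863385
ŷ(3.4) = a + b·3.4 = 1.863385 + 0.785998·3.4 = 4.535777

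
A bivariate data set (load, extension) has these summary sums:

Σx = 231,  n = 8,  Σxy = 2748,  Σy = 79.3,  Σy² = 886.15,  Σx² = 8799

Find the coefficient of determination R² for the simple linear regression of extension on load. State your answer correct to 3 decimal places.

Sxx = Σx² − (Σx)²/n = 8799 − 6670.125 = 2128.875
Sxy = Σxy − (Σx)(Σy)/n = 2748 − 2289.7875 = 458.2125
Syy = Σy² − (Σy)²/n = 886.15 − 786.06125 = 100.08875
R² = Sxy²/(Sxx·Syy) = (458.2125)²/(2128.875·100.08875) = 0.985368

0.985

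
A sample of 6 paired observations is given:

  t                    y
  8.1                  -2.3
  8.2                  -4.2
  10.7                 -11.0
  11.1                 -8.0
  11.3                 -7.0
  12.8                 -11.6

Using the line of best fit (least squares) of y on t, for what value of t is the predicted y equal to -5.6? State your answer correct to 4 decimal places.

n = 6, Σx = 62.2, Σy = -44.1, Σxy = -487.15, Σx² = 662.08
Sxx = Σx² − (Σx)²/n = 662.08 − 644.806667 = 17.273333
Sxy = Σxy − (Σx)(Σy)/n = -487.15 − (-457.17) = -29.98
b = Sxy/Sxx = -29.98/17.273333 = -1.735623
a = ȳ − b·x̄ = -7.35 − (-1.735623)·10.366667 = 10.642628
Set a + b·x = -5.6: x = (-5.6 − 10.642628) / (-1.735623) = 9.358383

9.3584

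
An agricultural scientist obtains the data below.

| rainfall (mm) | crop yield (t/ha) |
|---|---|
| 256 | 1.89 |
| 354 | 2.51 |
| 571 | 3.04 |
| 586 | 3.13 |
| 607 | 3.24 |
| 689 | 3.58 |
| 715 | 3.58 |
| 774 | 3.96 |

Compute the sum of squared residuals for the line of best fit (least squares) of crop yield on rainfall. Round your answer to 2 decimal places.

0.06

n = 8, Σx = 4552, Σy = 24.93, Σxy = 15000.44, Σx² = 2813760, Σy² = 80.7227
Sxx = Σx² − (Σx)²/n = 2813760 − 2590088 = 223672
Sxy = Σxy − (Σx)(Σy)/n = 15000.44 − 14185.17 = 815.27
Syy = Σy² − (Σy)²/n = 80.7227 − 77.688113 = 3.034588
b = Sxy/Sxx = 815.27/223672 = 0.003645
SSE = Syy − b·Sxy = 3.034588 − 0.003645·815.27 = 0.062981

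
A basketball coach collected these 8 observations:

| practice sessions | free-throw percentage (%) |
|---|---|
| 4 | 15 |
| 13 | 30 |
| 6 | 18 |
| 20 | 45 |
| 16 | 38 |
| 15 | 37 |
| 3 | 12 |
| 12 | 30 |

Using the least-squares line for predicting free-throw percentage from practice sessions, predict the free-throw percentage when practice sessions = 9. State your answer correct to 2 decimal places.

n = 8, Σx = 89, Σy = 225, Σxy = 3017, Σx² = 1255
Sxx = Σx² − (Σx)²/n = 1255 − 990.125 = 264.875
Sxy = Σxy − (Σx)(Σy)/n = 3017 − 2503.125 = 513.875
b = Sxy/Sxx = 513.875/264.875 = 1.940066
a = ȳ − b·x̄ = 28.125 − 1.940066·11.125 = 6.541765
ŷ(9) = a + b·9 = 6.541765 + 1.940066·9 = 24.002360

24.00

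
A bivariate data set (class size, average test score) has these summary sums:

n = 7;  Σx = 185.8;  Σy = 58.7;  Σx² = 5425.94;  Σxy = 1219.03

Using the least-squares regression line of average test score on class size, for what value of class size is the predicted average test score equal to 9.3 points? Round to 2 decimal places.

25.21

Sxx = Σx² − (Σx)²/n = 5425.94 − 4931.662857 = 494.277143
Sxy = Σxy − (Σx)(Σy)/n = 1219.03 − 1558.065714 = -339.035714
b = Sxy/Sxx = -339.035714/494.277143 = -0.685922
a = ȳ − b·x̄ = 8.385714 − (-0.685922)·26.542857 = 26.592052
Set a + b·x = 9.3: x = (9.3 − 26.592052) / (-0.685922) = 25.209928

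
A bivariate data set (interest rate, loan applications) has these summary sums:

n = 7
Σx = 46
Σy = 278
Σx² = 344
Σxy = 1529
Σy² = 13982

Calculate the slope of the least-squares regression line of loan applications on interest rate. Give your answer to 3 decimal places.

-7.140

Sxx = Σx² − (Σx)²/n = 344 − 302.285714 = 41.714286
Sxy = Σxy − (Σx)(Σy)/n = 1529 − 1826.857143 = -297.857143
b = Sxy/Sxx = -297.857143/41.714286 = -7.140411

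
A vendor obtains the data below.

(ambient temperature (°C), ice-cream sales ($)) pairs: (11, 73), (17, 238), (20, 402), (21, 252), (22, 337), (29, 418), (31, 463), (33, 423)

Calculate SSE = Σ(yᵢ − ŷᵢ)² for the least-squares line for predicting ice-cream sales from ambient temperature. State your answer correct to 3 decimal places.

n = 8, Σx = 184, Σy = 2606, Σxy = 66029, Σx² = 4626, Σy² = 968672
Sxx = Σx² − (Σx)²/n = 4626 − 4232 = 394
Sxy = Σxy − (Σx)(Σy)/n = 66029 − 59938 = 6091
Syy = Σy² − (Σy)²/n = 968672 − 848904.5 = 119767.5
b = Sxy/Sxx = 6091/394 = 15.459391
SSE = Syy − b·Sxy = 119767.5 − 15.459391·6091 = 25604.350254

25604.350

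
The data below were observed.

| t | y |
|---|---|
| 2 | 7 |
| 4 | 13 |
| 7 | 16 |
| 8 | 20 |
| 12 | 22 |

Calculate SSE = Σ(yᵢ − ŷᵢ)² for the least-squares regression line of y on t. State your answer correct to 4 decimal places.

n = 5, Σx = 33, Σy = 78, Σxy = 602, Σx² = 277, Σy² = 1358
Sxx = Σx² − (Σx)²/n = 277 − 217.8 = 59.2
Sxy = Σxy − (Σx)(Σy)/n = 602 − 514.8 = 87.2
Syy = Σy² − (Σy)²/n = 1358 − 1216.8 = 141.2
b = Sxy/Sxx = 87.2/59.2 = 1.472973
SSE = Syy − b·Sxy = 141.2 − 1.472973·87.2 = 12.756757

12.7568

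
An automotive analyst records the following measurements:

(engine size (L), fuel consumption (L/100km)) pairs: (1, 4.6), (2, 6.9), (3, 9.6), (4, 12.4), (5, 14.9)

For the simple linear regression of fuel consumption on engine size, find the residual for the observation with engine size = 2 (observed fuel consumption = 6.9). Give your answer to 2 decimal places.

-0.17

n = 5, Σx = 15, Σy = 48.4, Σxy = 171.3, Σx² = 55
Sxx = Σx² − (Σx)²/n = 55 − 45 = 10
Sxy = Σxy − (Σx)(Σy)/n = 171.3 − 145.2 = 26.1
b = Sxy/Sxx = 26.1/10 = 2.61
a = ȳ − b·x̄ = 9.68 − 2.61·3 = 1.85
ŷ(2) = 1.85 + 2.61·2 = 7.07
residual = y − ŷ = 6.9 − 7.07 = -0.17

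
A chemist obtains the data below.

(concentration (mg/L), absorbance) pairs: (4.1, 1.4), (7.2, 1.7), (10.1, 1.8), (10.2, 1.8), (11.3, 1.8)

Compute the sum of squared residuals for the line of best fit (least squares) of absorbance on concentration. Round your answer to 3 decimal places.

0.011

n = 5, Σx = 42.9, Σy = 8.5, Σxy = 74.86, Σx² = 402.39, Σy² = 14.57
Sxx = Σx² − (Σx)²/n = 402.39 − 368.082 = 34.308
Sxy = Σxy − (Σx)(Σy)/n = 74.86 − 72.93 = 1.93
Syy = Σy² − (Σy)²/n = 14.57 − 14.45 = 0.12
b = Sxy/Sxx = 1.93/34.308 = 0.056255
SSE = Syy − b·Sxy = 0.12 − 0.056255·1.93 = 0.011428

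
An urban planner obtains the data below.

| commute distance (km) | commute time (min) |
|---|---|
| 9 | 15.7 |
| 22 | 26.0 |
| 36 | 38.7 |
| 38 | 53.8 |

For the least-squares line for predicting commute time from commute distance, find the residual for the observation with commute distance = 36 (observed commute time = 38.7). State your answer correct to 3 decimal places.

-6.011

n = 4, Σx = 105, Σy = 134.2, Σxy = 4150.9, Σx² = 3305
Sxx = Σx² − (Σx)²/n = 3305 − 2756.25 = 548.75
Sxy = Σxy − (Σx)(Σy)/n = 4150.9 − 3522.75 = 628.15
b = Sxy/Sxx = 628.15/548.75 = 1.144692
a = ȳ − b·x̄ = 33.55 − 1.144692·26.25 = 3.501822
ŷ(36) = 3.501822 + 1.144692·36 = 44.710752
residual = y − ŷ = 38.7 − 44.710752 = -6.010752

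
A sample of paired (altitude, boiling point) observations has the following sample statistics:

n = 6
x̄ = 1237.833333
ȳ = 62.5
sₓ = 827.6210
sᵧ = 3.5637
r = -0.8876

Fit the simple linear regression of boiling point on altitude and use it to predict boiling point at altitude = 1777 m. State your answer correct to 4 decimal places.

b = r · sᵧ/sₓ = -0.8876 · 3.5637/827.621 = -0.003822
a = ȳ − b·x̄ = 62.5 − (-0.003822)·1237.833333 = 67.230958
ŷ(1777) = a + b·1777 = 67.230958 + (-0.003822)·1777 = 60.439323

60.4393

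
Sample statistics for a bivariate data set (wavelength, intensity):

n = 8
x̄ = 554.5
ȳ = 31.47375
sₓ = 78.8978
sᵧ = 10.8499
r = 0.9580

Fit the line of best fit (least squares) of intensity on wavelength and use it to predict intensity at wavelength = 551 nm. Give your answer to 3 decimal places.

31.013

b = r · sᵧ/sₓ = 0.958 · 10.8499/78.8978 = 0.131743
a = ȳ − b·x̄ = 31.47375 − 0.131743·554.5 = -41.577542
ŷ(551) = a + b·551 = -41.577542 + 0.131743·551 = 31.012651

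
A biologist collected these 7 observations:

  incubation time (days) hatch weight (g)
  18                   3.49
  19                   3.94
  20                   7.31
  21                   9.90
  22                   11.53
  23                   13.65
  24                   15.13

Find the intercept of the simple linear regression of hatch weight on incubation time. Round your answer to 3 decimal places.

n = 7, Σx = 147, Σy = 64.95, Σxy = 1422.51, Σx² = 3115
Sxx = Σx² − (Σx)²/n = 3115 − 3087 = 28
Sxy = Σxy − (Σx)(Σy)/n = 1422.51 − 1363.95 = 58.56
b = Sxy/Sxx = 58.56/28 = 2.091429
a = ȳ − b·x̄ = 9.278571 − 2.091429·21 = -34.641429

-34.641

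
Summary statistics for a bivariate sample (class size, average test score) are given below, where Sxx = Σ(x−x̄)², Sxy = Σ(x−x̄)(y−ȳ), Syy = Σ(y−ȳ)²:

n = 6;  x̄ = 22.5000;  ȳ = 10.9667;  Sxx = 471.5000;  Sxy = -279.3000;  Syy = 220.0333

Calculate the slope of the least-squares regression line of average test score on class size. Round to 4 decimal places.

-0.5924

b = Sxy/Sxx = -279.3/471.5 = -0.592365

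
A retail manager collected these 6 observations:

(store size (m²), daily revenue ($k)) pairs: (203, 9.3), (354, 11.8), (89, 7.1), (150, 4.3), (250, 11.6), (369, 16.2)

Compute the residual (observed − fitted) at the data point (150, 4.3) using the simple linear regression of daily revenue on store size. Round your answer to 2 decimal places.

n = 6, Σx = 1415, Σy = 60.3, Σxy = 16219.8, Σx² = 395607
Sxx = Σx² − (Σx)²/n = 395607 − 333704.166667 = 61902.833333
Sxy = Σxy − (Σx)(Σy)/n = 16219.8 − 14220.75 = 1999.05
b = Sxy/Sxx = 1999.05/61902.833333 = 0.032293
a = ȳ − b·x̄ = 10.05 − 0.032293·235.833333 = 2.434151
ŷ(150) = 2.434151 + 0.032293·150 = 7.278154
residual = y − ŷ = 4.3 − 7.278154 = -2.978154

-2.98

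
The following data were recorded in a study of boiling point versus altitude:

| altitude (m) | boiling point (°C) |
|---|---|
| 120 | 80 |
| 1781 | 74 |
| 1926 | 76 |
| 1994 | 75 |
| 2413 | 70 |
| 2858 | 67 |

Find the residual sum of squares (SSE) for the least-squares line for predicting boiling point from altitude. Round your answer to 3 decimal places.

19.004

n = 6, Σx = 11092, Σy = 442, Σxy = 797716, Σx² = 24862606, Σy² = 32666
Sxx = Σx² − (Σx)²/n = 24862606 − 20505410.666667 = 4357195.333333
Sxy = Σxy − (Σx)(Σy)/n = 797716 − 817110.666667 = -19394.666667
Syy = Σy² − (Σy)²/n = 32666 − 32560.666667 = 105.333333
b = Sxy/Sxx = -19394.666667/4357195.333333 = -0.004451
SSE = Syy − b·Sxy = 105.333333 − (-0.004451)·(-19394.666667) = 19.004155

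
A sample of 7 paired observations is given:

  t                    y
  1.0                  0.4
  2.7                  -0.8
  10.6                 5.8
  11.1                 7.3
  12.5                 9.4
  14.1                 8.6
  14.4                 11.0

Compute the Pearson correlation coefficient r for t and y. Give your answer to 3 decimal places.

n = 7, Σx = 66.4, Σy = 41.7, Σxy = 537.91, Σx² = 806.28, Σy² = 371.05
Sxx = Σx² − (Σx)²/n = 806.28 − 629.851429 = 176.428571
Sxy = Σxy − (Σx)(Σy)/n = 537.91 − 395.554286 = 142.355714
Syy = Σy² − (Σy)²/n = 371.05 − 248.412857 = 122.637143
r = Sxy/√(Sxx·Syy) = 142.355714/√(21636.695918) = 142.355714/147.094174 = 0.967786

0.968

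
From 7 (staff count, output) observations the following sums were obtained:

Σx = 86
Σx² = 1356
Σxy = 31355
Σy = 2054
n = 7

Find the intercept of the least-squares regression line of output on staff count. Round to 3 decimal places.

Sxx = Σx² − (Σx)²/n = 1356 − 1056.571429 = 299.428571
Sxy = Σxy − (Σx)(Σy)/n = 31355 − 25234.857143 = 6120.142857
b = Sxy/Sxx = 6120.142857/299.428571 = 20.439408
a = ȳ − b·x̄ = 293.428571 − 20.439408·12.285714 = 42.315840

42.316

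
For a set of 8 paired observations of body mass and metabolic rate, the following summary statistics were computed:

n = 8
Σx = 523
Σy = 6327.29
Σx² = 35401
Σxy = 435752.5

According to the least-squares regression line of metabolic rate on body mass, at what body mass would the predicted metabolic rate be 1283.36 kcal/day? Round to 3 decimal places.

Sxx = Σx² − (Σx)²/n = 35401 − 34191.125 = 1209.875
Sxy = Σxy − (Σx)(Σy)/n = 435752.5 − 413646.58375 = 22105.91625
b = Sxy/Sxx = 22105.91625/1209.875 = 18.271240
a = ȳ − b·x̄ = 790.91125 − 18.271240·65.375 = -403.571052
Set a + b·x = 1283.36: x = (1283.36 − (-403.571052)) / 18.271240 = 92.327126

92.327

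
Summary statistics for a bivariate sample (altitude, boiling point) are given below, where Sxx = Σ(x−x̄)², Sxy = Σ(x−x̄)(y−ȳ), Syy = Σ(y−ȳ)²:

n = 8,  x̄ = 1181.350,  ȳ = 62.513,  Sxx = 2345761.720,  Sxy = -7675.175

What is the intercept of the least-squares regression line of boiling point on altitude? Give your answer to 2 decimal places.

b = Sxy/Sxx = -7675.175/2345761.72 = -0.003272
a = ȳ − b·x̄ = 62.513 − (-0.003272)·1181.35 = 66.378298

66.38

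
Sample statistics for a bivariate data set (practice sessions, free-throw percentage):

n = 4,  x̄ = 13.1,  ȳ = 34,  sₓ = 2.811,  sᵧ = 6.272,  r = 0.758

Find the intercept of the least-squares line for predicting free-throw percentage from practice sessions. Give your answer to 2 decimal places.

b = r · sᵧ/sₓ = 0.758 · 6.272/2.811 = 1.691276
a = ȳ − b·x̄ = 34 − 1.691276·13.1 = 11.844288

11.84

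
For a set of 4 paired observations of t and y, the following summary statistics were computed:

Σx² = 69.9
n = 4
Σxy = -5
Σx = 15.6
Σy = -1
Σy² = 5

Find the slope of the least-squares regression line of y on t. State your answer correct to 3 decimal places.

-0.121

Sxx = Σx² − (Σx)²/n = 69.9 − 60.84 = 9.06
Sxy = Σxy − (Σx)(Σy)/n = -5 − (-3.9) = -1.1
b = Sxy/Sxx = -1.1/9.06 = -0.121413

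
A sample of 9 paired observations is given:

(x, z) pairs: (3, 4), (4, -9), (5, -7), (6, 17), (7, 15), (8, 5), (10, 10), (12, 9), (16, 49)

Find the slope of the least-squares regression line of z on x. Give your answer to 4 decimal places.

3.2136

n = 9, Σx = 71, Σy = 93, Σxy = 1180, Σx² = 699
Sxx = Σx² − (Σx)²/n = 699 − 560.111111 = 138.888889
Sxy = Σxy − (Σx)(Σy)/n = 1180 − 733.666667 = 446.333333
b = Sxy/Sxx = 446.333333/138.888889 = 3.2136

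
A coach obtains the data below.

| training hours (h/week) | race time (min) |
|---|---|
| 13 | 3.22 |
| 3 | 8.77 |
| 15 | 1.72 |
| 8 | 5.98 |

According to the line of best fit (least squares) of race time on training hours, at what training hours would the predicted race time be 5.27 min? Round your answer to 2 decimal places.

n = 4, Σx = 39, Σy = 19.69, Σxy = 141.81, Σx² = 467
Sxx = Σx² − (Σx)²/n = 467 − 380.25 = 86.75
Sxy = Σxy − (Σx)(Σy)/n = 141.81 − 191.9775 = -50.1675
b = Sxy/Sxx = -50.1675/86.75 = -0.578300
a = ȳ − b·x̄ = 4.9225 − (-0.578300)·9.75 = 10.560922
Set a + b·x = 5.27: x = (5.27 − 10.560922) / (-0.578300) = 9.149101

9.15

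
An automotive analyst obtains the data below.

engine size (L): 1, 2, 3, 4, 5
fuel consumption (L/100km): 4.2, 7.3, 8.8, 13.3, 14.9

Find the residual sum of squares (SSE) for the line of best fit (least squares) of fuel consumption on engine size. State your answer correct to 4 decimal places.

n = 5, Σx = 15, Σy = 48.5, Σxy = 172.9, Σx² = 55, Σy² = 547.27
Sxx = Σx² − (Σx)²/n = 55 − 45 = 10
Sxy = Σxy − (Σx)(Σy)/n = 172.9 − 145.5 = 27.4
Syy = Σy² − (Σy)²/n = 547.27 − 470.45 = 76.82
b = Sxy/Sxx = 27.4/10 = 2.74
SSE = Syy − b·Sxy = 76.82 − 2.74·27.4 = 1.744

1.7440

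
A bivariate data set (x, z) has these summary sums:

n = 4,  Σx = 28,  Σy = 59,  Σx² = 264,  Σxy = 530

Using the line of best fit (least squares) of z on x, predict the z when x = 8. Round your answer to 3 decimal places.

16.471

Sxx = Σx² − (Σx)²/n = 264 − 196 = 68
Sxy = Σxy − (Σx)(Σy)/n = 530 − 413 = 117
b = Sxy/Sxx = 117/68 = 1.720588
a = ȳ − b·x̄ = 14.75 − 1.720588·7 = 2.705882
ŷ(8) = a + b·8 = 2.705882 + 1.720588·8 = 16.470588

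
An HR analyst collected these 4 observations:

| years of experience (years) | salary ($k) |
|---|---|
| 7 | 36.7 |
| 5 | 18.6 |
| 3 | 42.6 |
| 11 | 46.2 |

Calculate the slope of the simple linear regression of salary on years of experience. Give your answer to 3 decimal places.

n = 4, Σx = 26, Σy = 144.1, Σxy = 985.9, Σx² = 204
Sxx = Σx² − (Σx)²/n = 204 − 169 = 35
Sxy = Σxy − (Σx)(Σy)/n = 985.9 − 936.65 = 49.25
b = Sxy/Sxx = 49.25/35 = 1.407143

1.407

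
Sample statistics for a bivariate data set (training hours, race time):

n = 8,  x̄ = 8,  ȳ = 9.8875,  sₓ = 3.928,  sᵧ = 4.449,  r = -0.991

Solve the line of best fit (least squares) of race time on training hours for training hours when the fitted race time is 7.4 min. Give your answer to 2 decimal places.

b = r · sᵧ/sₓ = -0.991 · 4.449/3.928 = -1.122444
a = ȳ − b·x̄ = 9.8875 − (-1.122444)·8 = 18.867050
Set a + b·x = 7.4: x = (7.4 − 18.867050) / (-1.122444) = 10.216147

10.22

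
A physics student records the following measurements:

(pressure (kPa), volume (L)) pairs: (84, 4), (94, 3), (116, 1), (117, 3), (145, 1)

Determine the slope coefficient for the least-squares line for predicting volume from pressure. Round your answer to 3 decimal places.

-0.047

n = 5, Σx = 556, Σy = 12, Σxy = 1230, Σx² = 64062
Sxx = Σx² − (Σx)²/n = 64062 − 61827.2 = 2234.8
Sxy = Σxy − (Σx)(Σy)/n = 1230 − 1334.4 = -104.4
b = Sxy/Sxx = -104.4/2234.8 = -0.046716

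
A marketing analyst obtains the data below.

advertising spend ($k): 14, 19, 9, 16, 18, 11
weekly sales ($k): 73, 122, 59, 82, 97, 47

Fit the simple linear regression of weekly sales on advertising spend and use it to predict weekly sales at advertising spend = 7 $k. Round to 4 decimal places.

n = 6, Σx = 87, Σy = 480, Σxy = 7446, Σx² = 1339
Sxx = Σx² − (Σx)²/n = 1339 − 1261.5 = 77.5
Sxy = Σxy − (Σx)(Σy)/n = 7446 − 6960 = 486
b = Sxy/Sxx = 486/77.5 = 6.270968
a = ȳ − b·x̄ = 80 − 6.270968·14.5 = -10.929032
ŷ(7) = a + b·7 = -10.929032 + 6.270968·7 = 32.967742

32.9677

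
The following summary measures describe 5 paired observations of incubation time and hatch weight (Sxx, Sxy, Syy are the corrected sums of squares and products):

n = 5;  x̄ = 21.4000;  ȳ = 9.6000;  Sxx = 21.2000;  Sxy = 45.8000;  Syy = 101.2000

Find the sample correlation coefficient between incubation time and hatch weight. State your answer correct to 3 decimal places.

0.989

r = Sxy/√(Sxx·Syy) = 45.8/√(2145.44) = 45.8/46.318895 = 0.988797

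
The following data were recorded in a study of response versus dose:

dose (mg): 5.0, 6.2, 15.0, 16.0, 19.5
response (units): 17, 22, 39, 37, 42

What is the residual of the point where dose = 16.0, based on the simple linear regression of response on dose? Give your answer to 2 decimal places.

n = 5, Σx = 61.7, Σy = 157, Σxy = 2217.4, Σx² = 924.69
Sxx = Σx² − (Σx)²/n = 924.69 − 761.378 = 163.312
Sxy = Σxy − (Σx)(Σy)/n = 2217.4 − 1937.38 = 280.02
b = Sxy/Sxx = 280.02/163.312 = 1.714632
a = ȳ − b·x̄ = 31.4 − 1.714632·12.34 = 10.241440
ŷ(16.0) = 10.241440 + 1.714632·16 = 37.675554
residual = y − ŷ = 37 − 37.675554 = -0.675554

-0.68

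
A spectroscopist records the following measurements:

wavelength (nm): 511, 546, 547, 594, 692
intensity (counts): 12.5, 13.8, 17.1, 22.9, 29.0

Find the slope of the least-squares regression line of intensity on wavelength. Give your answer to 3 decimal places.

0.094

n = 5, Σx = 2890, Σy = 95.3, Σxy = 56946.6, Σx² = 1690146
Sxx = Σx² − (Σx)²/n = 1690146 − 1670420 = 19726
Sxy = Σxy − (Σx)(Σy)/n = 56946.6 − 55083.4 = 1863.2
b = Sxy/Sxx = 1863.2/19726 = 0.094454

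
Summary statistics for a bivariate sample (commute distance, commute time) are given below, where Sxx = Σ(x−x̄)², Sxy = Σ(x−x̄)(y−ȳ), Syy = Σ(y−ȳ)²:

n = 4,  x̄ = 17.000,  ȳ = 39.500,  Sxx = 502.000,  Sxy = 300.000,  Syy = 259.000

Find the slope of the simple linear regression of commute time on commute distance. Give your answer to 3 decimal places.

0.598

b = Sxy/Sxx = 300/502 = 0.597610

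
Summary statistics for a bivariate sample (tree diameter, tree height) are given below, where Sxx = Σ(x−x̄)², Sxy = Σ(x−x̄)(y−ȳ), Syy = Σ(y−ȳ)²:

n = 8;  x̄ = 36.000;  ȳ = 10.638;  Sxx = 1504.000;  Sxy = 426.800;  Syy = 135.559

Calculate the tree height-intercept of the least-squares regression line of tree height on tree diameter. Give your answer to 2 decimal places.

b = Sxy/Sxx = 426.8/1504 = 0.283777
a = ȳ − b·x̄ = 10.638 − 0.283777·36 = 0.422043

0.42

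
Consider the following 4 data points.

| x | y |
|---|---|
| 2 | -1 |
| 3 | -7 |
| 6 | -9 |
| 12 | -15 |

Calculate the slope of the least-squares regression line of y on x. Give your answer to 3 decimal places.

-1.202

n = 4, Σx = 23, Σy = -32, Σxy = -257, Σx² = 193
Sxx = Σx² − (Σx)²/n = 193 − 132.25 = 60.75
Sxy = Σxy − (Σx)(Σy)/n = -257 − (-184) = -73
b = Sxy/Sxx = -73/60.75 = -1.201646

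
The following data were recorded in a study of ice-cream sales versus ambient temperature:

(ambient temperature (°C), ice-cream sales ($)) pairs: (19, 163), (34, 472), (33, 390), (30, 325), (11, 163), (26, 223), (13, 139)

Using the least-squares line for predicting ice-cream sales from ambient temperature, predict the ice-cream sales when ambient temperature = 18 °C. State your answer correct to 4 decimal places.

n = 7, Σx = 166, Σy = 1875, Σxy = 51163, Σx² = 4472
Sxx = Σx² − (Σx)²/n = 4472 − 3936.571429 = 535.428571
Sxy = Σxy − (Σx)(Σy)/n = 51163 − 44464.285714 = 6698.714286
b = Sxy/Sxx = 6698.714286/535.428571 = 12.510939
a = ȳ − b·x̄ = 267.857143 − 12.510939·23.714286 = -28.830843
ŷ(18) = a + b·18 = -28.830843 + 12.510939·18 = 196.366062

196.3661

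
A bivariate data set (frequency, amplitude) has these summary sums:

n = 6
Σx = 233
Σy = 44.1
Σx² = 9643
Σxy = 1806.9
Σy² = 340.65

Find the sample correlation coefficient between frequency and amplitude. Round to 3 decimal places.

0.952

Sxx = Σx² − (Σx)²/n = 9643 − 9048.166667 = 594.833333
Sxy = Σxy − (Σx)(Σy)/n = 1806.9 − 1712.55 = 94.35
Syy = Σy² − (Σy)²/n = 340.65 − 324.135 = 16.515
r = Sxy/√(Sxx·Syy) = 94.35/√(9823.6725) = 94.35/99.114441 = 0.951930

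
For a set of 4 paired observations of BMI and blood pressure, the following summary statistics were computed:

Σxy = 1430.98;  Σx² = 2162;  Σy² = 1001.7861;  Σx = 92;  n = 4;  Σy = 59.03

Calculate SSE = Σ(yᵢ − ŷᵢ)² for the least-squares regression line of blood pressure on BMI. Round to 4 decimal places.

Sxx = Σx² − (Σx)²/n = 2162 − 2116 = 46
Sxy = Σxy − (Σx)(Σy)/n = 1430.98 − 1357.69 = 73.29
Syy = Σy² − (Σy)²/n = 1001.7861 − 871.135225 = 130.650875
b = Sxy/Sxx = 73.29/46 = 1.593261
SSE = Syy − b·Sxy = 130.650875 − 1.593261·73.29 = 13.880786

13.8808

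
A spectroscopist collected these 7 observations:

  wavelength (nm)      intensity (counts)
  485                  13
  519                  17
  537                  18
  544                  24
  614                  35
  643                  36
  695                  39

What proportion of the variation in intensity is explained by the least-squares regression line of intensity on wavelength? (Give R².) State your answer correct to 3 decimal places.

n = 7, Σx = 4037, Σy = 182, Σxy = 109593, Σx² = 2362361, Σy² = 5400
Sxx = Σx² − (Σx)²/n = 2362361 − 2328195.571429 = 34165.428571
Sxy = Σxy − (Σx)(Σy)/n = 109593 − 104962 = 4631
Syy = Σy² − (Σy)²/n = 5400 − 4732 = 668
R² = Sxy²/(Sxx·Syy) = (4631)²/(34165.428571·668) = 0.939694

0.940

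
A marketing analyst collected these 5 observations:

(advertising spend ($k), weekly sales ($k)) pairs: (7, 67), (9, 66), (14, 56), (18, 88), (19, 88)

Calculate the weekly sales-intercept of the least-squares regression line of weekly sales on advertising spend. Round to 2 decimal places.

47.90

n = 5, Σx = 67, Σy = 365, Σxy = 5103, Σx² = 1011
Sxx = Σx² − (Σx)²/n = 1011 − 897.8 = 113.2
Sxy = Σxy − (Σx)(Σy)/n = 5103 − 4891 = 212
b = Sxy/Sxx = 212/113.2 = 1.872792
a = ȳ − b·x̄ = 73 − 1.872792·13.4 = 47.904594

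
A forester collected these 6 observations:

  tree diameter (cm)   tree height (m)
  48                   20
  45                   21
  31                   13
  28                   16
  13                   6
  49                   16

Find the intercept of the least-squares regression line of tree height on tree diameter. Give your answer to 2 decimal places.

n = 6, Σx = 214, Σy = 92, Σxy = 3618, Σx² = 8644
Sxx = Σx² − (Σx)²/n = 8644 − 7632.666667 = 1011.333333
Sxy = Σxy − (Σx)(Σy)/n = 3618 − 3281.333333 = 336.666667
b = Sxy/Sxx = 336.666667/1011.333333 = 0.332894
a = ȳ − b·x̄ = 15.333333 − 0.332894·35.666667 = 3.460119

3.46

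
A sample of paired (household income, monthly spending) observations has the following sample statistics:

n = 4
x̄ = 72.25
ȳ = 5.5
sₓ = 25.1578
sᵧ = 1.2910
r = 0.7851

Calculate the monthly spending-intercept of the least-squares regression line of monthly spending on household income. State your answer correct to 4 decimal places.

b = r · sᵧ/sₓ = 0.7851 · 1.291/25.1578 = 0.040288
a = ȳ − b·x̄ = 5.5 − 0.040288·72.25 = 2.589173

2.5892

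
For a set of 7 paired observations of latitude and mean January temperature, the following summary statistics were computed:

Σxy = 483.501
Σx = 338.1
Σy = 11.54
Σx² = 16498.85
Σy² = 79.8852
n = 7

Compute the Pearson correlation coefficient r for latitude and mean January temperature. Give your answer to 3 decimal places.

-0.729

Sxx = Σx² − (Σx)²/n = 16498.85 − 16330.23 = 168.62
Sxy = Σxy − (Σx)(Σy)/n = 483.501 − 557.382 = -73.881
Syy = Σy² − (Σy)²/n = 79.8852 − 19.024514 = 60.860686
r = Sxy/√(Sxx·Syy) = -73.881/√(10262.328825) = -73.881/101.303153 = -0.729306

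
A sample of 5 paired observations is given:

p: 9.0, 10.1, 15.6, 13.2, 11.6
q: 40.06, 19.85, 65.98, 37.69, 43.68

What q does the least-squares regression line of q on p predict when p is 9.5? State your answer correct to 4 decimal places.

n = 5, Σx = 59.5, Σy = 207.26, Σxy = 2594.509, Σx² = 735.17
Sxx = Σx² − (Σx)²/n = 735.17 − 708.05 = 27.12
Sxy = Σxy − (Σx)(Σy)/n = 2594.509 − 2466.394 = 128.115
b = Sxy/Sxx = 128.115/27.12 = 4.724004
a = ȳ − b·x̄ = 41.452 − 4.724004·11.9 = -14.763653
ŷ(9.5) = a + b·9.5 = -14.763653 + 4.724004·9.5 = 30.114389

30.1144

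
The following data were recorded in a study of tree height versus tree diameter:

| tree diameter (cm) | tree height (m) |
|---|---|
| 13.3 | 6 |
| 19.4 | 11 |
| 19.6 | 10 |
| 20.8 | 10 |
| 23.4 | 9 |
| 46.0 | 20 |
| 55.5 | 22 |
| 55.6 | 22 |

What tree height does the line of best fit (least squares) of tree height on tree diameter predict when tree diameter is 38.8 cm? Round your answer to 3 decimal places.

16.323

n = 8, Σx = 253.6, Σy = 110, Σxy = 4272, Σx² = 10205.22
Sxx = Σx² − (Σx)²/n = 10205.22 − 8039.12 = 2166.1
Sxy = Σxy − (Σx)(Σy)/n = 4272 − 3487 = 785
b = Sxy/Sxx = 785/2166.1 = 0.362402
a = ȳ − b·x̄ = 13.75 − 0.362402·31.7 = 2.261842
ŷ(38.8) = a + b·38.8 = 2.261842 + 0.362402·38.8 = 16.323058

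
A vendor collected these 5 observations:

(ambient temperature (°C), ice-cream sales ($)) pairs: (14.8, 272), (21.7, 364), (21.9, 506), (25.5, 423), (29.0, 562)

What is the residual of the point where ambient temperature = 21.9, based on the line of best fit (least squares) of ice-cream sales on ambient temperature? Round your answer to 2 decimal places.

n = 5, Σx = 112.9, Σy = 2127, Σxy = 50090.3, Σx² = 2660.79
Sxx = Σx² − (Σx)²/n = 2660.79 − 2549.282 = 111.508
Sxy = Σxy − (Σx)(Σy)/n = 50090.3 − 48027.66 = 2062.64
b = Sxy/Sxx = 2062.64/111.508 = 18.497686
a = ȳ − b·x̄ = 425.4 − 18.497686·22.58 = 7.722244
ŷ(21.9) = 7.722244 + 18.497686·21.9 = 412.821573
residual = y − ŷ = 506 − 412.821573 = 93.178427

93.18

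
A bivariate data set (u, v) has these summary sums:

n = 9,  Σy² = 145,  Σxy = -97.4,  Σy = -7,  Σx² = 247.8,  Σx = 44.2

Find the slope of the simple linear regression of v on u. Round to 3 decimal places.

-2.051

Sxx = Σx² − (Σx)²/n = 247.8 − 217.071111 = 30.728889
Sxy = Σxy − (Σx)(Σy)/n = -97.4 − (-34.377778) = -63.022222
b = Sxy/Sxx = -63.022222/30.728889 = -2.050911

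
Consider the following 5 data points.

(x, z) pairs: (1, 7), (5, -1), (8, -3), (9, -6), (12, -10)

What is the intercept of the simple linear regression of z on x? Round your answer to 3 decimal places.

n = 5, Σx = 35, Σy = -13, Σxy = -196, Σx² = 315
Sxx = Σx² − (Σx)²/n = 315 − 245 = 70
Sxy = Σxy − (Σx)(Σy)/n = -196 − (-91) = -105
b = Sxy/Sxx = -105/70 = -1.5
a = ȳ − b·x̄ = -2.6 − (-1.5)·7 = 7.9

7.900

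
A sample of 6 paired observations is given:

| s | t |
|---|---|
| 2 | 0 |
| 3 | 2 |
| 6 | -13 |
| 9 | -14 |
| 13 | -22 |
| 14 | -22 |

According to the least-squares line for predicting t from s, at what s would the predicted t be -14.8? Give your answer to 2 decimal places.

9.50

n = 6, Σx = 47, Σy = -69, Σxy = -792, Σx² = 495
Sxx = Σx² − (Σx)²/n = 495 − 368.166667 = 126.833333
Sxy = Σxy − (Σx)(Σy)/n = -792 − (-540.5) = -251.5
b = Sxy/Sxx = -251.5/126.833333 = -1.982917
a = ȳ − b·x̄ = -11.5 − (-1.982917)·7.833333 = 4.032852
Set a + b·x = -14.8: x = (-14.8 − 4.032852) / (-1.982917) = 9.497548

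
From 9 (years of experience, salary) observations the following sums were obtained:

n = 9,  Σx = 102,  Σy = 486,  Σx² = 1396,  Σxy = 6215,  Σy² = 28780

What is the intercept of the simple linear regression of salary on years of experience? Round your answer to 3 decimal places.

20.614

Sxx = Σx² − (Σx)²/n = 1396 − 1156 = 240
Sxy = Σxy − (Σx)(Σy)/n = 6215 − 5508 = 707
b = Sxy/Sxx = 707/240 = 2.945833
a = ȳ − b·x̄ = 54 − 2.945833·11.333333 = 20.613889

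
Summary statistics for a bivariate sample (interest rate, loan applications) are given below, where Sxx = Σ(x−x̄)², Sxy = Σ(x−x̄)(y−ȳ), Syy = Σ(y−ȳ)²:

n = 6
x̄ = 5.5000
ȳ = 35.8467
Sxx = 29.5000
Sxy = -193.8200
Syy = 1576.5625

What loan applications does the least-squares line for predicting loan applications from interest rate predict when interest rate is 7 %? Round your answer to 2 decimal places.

b = Sxy/Sxx = -193.82/29.5 = -6.570169
a = ȳ − b·x̄ = 35.8467 − (-6.570169)·5.5 = 71.982632
ŷ(7) = a + b·7 = 71.982632 + (-6.570169)·7 = 25.991446

25.99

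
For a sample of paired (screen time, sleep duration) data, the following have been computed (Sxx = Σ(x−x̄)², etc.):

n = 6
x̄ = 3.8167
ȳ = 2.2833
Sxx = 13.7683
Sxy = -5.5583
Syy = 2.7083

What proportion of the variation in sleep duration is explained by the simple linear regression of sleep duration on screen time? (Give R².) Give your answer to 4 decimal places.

R² = Sxy²/(Sxx·Syy) = (-5.5583)²/(13.7683·2.7083) = 0.828527

0.8285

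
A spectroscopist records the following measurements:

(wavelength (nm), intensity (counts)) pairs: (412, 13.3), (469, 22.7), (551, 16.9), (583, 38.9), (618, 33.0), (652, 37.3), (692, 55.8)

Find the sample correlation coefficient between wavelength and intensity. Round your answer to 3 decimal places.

0.868

n = 7, Σx = 3977, Σy = 217.9, Σxy = 131443.7, Σx² = 2319087, Σy² = 8084.93
Sxx = Σx² − (Σx)²/n = 2319087 − 2259504.142857 = 59582.857143
Sxy = Σxy − (Σx)(Σy)/n = 131443.7 − 123798.328571 = 7645.371429
Syy = Σy² − (Σy)²/n = 8084.93 − 6782.915714 = 1302.014286
r = Sxy/√(Sxx·Syy) = 7645.371429/√(77577731.183673) = 7645.371429/8807.822159 = 0.868021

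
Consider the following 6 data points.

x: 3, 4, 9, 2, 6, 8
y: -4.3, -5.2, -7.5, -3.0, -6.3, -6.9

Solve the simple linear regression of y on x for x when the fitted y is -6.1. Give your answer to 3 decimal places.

n = 6, Σx = 32, Σy = -33.2, Σxy = -200.2, Σx² = 210
Sxx = Σx² − (Σx)²/n = 210 − 170.666667 = 39.333333
Sxy = Σxy − (Σx)(Σy)/n = -200.2 − (-177.066667) = -23.133333
b = Sxy/Sxx = -23.133333/39.333333 = -0.588136
a = ȳ − b·x̄ = -5.533333 − (-0.588136)·5.333333 = -2.396610
Set a + b·x = -6.1: x = (-6.1 − (-2.396610)) / (-0.588136) = 6.296830

6.297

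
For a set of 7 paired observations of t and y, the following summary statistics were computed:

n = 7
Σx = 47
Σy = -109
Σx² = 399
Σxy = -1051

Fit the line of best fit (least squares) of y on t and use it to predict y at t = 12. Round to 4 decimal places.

Sxx = Σx² − (Σx)²/n = 399 − 315.571429 = 83.428571
Sxy = Σxy − (Σx)(Σy)/n = -1051 − (-731.857143) = -319.142857
b = Sxy/Sxx = -319.142857/83.428571 = -3.825342
a = ȳ − b·x̄ = -15.571429 − (-3.825342)·6.714286 = 10.113014
ŷ(12) = a + b·12 = 10.113014 + (-3.825342)·12 = -35.791096

-35.7911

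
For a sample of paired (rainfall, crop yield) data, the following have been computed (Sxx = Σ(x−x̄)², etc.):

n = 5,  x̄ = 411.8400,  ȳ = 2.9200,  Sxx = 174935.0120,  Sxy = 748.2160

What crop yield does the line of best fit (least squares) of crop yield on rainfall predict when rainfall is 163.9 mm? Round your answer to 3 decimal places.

1.860

b = Sxy/Sxx = 748.216/174935.012 = 0.004277
a = ȳ − b·x̄ = 2.92 − 0.004277·411.84 = 1.158516
ŷ(163.9) = a + b·163.9 = 1.158516 + 0.004277·163.9 = 1.859534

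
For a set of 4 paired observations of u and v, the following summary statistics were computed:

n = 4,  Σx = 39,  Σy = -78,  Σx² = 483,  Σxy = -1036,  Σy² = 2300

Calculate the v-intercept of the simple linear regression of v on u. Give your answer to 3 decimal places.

Sxx = Σx² − (Σx)²/n = 483 − 380.25 = 102.75
Sxy = Σxy − (Σx)(Σy)/n = -1036 − (-760.5) = -275.5
b = Sxy/Sxx = -275.5/102.75 = -2.681265
a = ȳ − b·x̄ = -19.5 − (-2.681265)·9.75 = 6.642336

6.642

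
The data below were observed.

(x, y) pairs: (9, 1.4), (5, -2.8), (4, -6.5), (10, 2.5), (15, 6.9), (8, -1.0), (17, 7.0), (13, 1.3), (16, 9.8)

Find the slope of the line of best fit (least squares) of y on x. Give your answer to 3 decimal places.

n = 9, Σx = 97, Σy = 18.6, Σxy = 385.8, Σx² = 1225
Sxx = Σx² − (Σx)²/n = 1225 − 1045.444444 = 179.555556
Sxy = Σxy − (Σx)(Σy)/n = 385.8 − 200.466667 = 185.333333
b = Sxy/Sxx = 185.333333/179.555556 = 1.032178

1.032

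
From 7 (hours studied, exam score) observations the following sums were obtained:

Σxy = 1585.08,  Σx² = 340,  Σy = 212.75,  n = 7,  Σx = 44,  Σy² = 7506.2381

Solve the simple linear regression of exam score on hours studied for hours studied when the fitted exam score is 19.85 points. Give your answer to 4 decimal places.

3.5870

Sxx = Σx² − (Σx)²/n = 340 − 276.571429 = 63.428571
Sxy = Σxy − (Σx)(Σy)/n = 1585.08 − 1337.285714 = 247.794286
b = Sxy/Sxx = 247.794286/63.428571 = 3.906667
a = ȳ − b·x̄ = 30.392857 − 3.906667·6.285714 = 5.836667
Set a + b·x = 19.85: x = (19.85 − 5.836667) / 3.906667 = 3.587031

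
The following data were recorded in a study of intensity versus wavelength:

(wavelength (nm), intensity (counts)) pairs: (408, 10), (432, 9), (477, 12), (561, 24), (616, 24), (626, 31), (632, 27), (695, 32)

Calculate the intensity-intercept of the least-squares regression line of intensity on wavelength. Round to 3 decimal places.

n = 8, Σx = 4447, Σy = 169, Σxy = 100650, Σx² = 2549119
Sxx = Σx² − (Σx)²/n = 2549119 − 2471976.125 = 77142.875
Sxy = Σxy − (Σx)(Σy)/n = 100650 − 93942.875 = 6707.125
b = Sxy/Sxx = 6707.125/77142.875 = 0.086944
a = ȳ − b·x̄ = 21.125 − 0.086944·555.875 = -27.205103

-27.205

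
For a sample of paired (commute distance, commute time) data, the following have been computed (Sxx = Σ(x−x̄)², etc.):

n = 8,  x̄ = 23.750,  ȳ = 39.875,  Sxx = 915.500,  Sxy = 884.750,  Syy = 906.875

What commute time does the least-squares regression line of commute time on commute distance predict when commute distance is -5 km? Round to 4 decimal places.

b = Sxy/Sxx = 884.75/915.5 = 0.966412
a = ȳ − b·x̄ = 39.875 − 0.966412·23.75 = 16.922720
ŷ(-5) = a + b·-5 = 16.922720 + 0.966412·(-5) = 12.090661

12.0907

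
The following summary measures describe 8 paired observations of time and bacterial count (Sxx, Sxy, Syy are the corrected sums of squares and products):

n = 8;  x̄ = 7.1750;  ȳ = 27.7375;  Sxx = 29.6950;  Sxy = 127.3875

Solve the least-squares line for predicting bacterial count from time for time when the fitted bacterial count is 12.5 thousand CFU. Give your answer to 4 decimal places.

3.6230

b = Sxy/Sxx = 127.3875/29.695 = 4.289864
a = ȳ − b·x̄ = 27.7375 − 4.289864·7.175 = -3.042271
Set a + b·x = 12.5: x = (12.5 − (-3.042271)) / 4.289864 = 3.623022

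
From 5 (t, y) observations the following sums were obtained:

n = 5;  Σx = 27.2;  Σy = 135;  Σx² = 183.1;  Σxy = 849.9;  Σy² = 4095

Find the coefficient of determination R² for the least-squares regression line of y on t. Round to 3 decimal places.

Sxx = Σx² − (Σx)²/n = 183.1 − 147.968 = 35.132
Sxy = Σxy − (Σx)(Σy)/n = 849.9 − 734.4 = 115.5
Syy = Σy² − (Σy)²/n = 4095 − 3645 = 450
R² = Sxy²/(Sxx·Syy) = (115.5)²/(35.132·450) = 0.843818

0.844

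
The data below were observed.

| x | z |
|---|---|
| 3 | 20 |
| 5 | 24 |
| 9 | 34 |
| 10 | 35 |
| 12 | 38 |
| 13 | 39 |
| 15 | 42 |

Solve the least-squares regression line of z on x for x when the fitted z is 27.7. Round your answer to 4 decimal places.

n = 7, Σx = 67, Σy = 232, Σxy = 2429, Σx² = 753
Sxx = Σx² − (Σx)²/n = 753 − 641.285714 = 111.714286
Sxy = Σxy − (Σx)(Σy)/n = 2429 − 2220.571429 = 208.428571
b = Sxy/Sxx = 208.428571/111.714286 = 1.865729
a = ȳ − b·x̄ = 33.142857 − 1.865729·9.571429 = 15.285166
Set a + b·x = 27.7: x = (27.7 − 15.285166) / 1.865729 = 6.654147

6.6541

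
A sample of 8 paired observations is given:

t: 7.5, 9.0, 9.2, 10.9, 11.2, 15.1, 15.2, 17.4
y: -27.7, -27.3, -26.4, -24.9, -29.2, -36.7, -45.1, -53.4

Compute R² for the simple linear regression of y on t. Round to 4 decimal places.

n = 8, Σx = 95.5, Σy = -270.7, Σxy = -3463.63, Σx² = 1227.95, Σy² = 9914.65
Sxx = Σx² − (Σx)²/n = 1227.95 − 1140.03125 = 87.91875
Sxy = Σxy − (Σx)(Σy)/n = -3463.63 − (-3231.48125) = -232.14875
Syy = Σy² − (Σy)²/n = 9914.65 − 9159.81125 = 754.83875
R² = Sxy²/(Sxx·Syy) = (-232.14875)²/(87.91875·754.83875) = 0.812077

0.8121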